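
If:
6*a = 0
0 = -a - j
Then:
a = 0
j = 0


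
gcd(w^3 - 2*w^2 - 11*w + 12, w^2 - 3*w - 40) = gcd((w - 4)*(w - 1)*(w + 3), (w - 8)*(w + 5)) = 1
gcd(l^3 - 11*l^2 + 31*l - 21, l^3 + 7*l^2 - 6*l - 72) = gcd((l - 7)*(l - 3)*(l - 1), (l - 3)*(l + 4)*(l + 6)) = l - 3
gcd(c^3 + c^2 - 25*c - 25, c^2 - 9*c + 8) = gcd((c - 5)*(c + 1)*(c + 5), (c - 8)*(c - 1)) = 1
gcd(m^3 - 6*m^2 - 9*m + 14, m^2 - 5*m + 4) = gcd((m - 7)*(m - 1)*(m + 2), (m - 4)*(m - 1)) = m - 1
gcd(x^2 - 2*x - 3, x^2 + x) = x + 1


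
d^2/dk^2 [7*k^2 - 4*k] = 14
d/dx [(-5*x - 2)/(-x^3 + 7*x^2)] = (-10*x^2 + 29*x + 28)/(x^3*(x^2 - 14*x + 49))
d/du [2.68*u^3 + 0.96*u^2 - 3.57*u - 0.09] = 8.04*u^2 + 1.92*u - 3.57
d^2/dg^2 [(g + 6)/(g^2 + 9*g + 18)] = 2/(g^3 + 9*g^2 + 27*g + 27)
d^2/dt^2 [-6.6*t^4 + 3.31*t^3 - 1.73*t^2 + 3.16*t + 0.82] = -79.2*t^2 + 19.86*t - 3.46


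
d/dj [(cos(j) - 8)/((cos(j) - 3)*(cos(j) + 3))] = (cos(j)^2 - 16*cos(j) + 9)*sin(j)/((cos(j) - 3)^2*(cos(j) + 3)^2)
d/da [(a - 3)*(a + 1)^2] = (a + 1)*(3*a - 5)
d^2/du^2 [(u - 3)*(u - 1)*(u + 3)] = 6*u - 2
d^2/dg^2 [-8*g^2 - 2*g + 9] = -16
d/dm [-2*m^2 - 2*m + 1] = -4*m - 2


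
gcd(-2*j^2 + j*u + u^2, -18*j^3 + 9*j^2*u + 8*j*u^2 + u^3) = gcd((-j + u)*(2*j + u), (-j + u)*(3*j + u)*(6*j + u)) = -j + u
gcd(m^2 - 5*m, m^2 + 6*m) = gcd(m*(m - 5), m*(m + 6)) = m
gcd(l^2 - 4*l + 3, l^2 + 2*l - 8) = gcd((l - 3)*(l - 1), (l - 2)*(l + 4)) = 1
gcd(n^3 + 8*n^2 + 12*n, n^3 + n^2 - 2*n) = n^2 + 2*n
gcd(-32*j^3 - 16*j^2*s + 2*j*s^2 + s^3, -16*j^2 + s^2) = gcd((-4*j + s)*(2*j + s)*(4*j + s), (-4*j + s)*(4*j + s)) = -16*j^2 + s^2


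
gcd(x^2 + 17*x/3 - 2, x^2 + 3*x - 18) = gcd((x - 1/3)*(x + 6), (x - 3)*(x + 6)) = x + 6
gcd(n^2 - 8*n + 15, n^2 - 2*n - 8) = 1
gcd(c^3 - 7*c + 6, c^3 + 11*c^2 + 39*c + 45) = c + 3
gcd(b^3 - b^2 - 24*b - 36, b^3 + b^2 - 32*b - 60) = b^2 - 4*b - 12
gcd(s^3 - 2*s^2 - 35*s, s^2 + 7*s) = s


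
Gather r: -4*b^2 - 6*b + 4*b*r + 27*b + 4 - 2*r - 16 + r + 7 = -4*b^2 + 21*b + r*(4*b - 1) - 5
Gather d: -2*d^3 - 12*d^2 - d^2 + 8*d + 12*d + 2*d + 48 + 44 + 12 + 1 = -2*d^3 - 13*d^2 + 22*d + 105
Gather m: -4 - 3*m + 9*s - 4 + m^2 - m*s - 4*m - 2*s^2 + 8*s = m^2 + m*(-s - 7) - 2*s^2 + 17*s - 8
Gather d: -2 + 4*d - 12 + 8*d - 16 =12*d - 30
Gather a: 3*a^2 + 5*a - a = 3*a^2 + 4*a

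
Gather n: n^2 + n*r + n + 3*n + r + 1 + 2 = n^2 + n*(r + 4) + r + 3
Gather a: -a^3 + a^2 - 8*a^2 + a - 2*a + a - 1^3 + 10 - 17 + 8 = -a^3 - 7*a^2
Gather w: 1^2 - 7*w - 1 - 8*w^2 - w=-8*w^2 - 8*w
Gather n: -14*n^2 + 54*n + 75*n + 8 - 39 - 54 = -14*n^2 + 129*n - 85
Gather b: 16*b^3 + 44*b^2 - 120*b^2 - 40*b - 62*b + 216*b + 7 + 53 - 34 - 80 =16*b^3 - 76*b^2 + 114*b - 54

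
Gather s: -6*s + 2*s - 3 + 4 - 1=-4*s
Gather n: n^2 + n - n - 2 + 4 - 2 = n^2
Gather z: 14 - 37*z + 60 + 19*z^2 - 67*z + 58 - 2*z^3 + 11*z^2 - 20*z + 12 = -2*z^3 + 30*z^2 - 124*z + 144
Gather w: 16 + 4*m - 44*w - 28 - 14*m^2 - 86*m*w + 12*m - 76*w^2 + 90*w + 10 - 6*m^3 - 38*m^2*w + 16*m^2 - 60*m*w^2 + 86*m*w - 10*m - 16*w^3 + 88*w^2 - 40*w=-6*m^3 + 2*m^2 + 6*m - 16*w^3 + w^2*(12 - 60*m) + w*(6 - 38*m^2) - 2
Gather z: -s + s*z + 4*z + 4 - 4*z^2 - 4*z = s*z - s - 4*z^2 + 4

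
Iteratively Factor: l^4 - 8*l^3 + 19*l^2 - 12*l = (l)*(l^3 - 8*l^2 + 19*l - 12) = l*(l - 3)*(l^2 - 5*l + 4) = l*(l - 3)*(l - 1)*(l - 4)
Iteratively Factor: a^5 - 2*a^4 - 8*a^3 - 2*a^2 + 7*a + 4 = (a + 1)*(a^4 - 3*a^3 - 5*a^2 + 3*a + 4) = (a + 1)^2*(a^3 - 4*a^2 - a + 4) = (a - 4)*(a + 1)^2*(a^2 - 1) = (a - 4)*(a + 1)^3*(a - 1)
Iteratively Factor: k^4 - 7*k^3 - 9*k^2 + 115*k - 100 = (k - 5)*(k^3 - 2*k^2 - 19*k + 20) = (k - 5)^2*(k^2 + 3*k - 4) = (k - 5)^2*(k + 4)*(k - 1)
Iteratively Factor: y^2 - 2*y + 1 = (y - 1)*(y - 1)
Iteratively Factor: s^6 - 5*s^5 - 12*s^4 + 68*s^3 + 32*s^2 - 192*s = (s - 4)*(s^5 - s^4 - 16*s^3 + 4*s^2 + 48*s) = s*(s - 4)*(s^4 - s^3 - 16*s^2 + 4*s + 48) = s*(s - 4)*(s + 3)*(s^3 - 4*s^2 - 4*s + 16) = s*(s - 4)*(s - 2)*(s + 3)*(s^2 - 2*s - 8) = s*(s - 4)^2*(s - 2)*(s + 3)*(s + 2)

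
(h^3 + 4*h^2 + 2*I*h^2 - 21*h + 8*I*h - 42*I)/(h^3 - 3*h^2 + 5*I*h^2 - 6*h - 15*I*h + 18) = (h + 7)/(h + 3*I)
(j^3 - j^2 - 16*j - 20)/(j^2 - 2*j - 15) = (j^2 + 4*j + 4)/(j + 3)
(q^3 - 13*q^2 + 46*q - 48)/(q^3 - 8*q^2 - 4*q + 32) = (q - 3)/(q + 2)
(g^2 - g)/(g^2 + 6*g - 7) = g/(g + 7)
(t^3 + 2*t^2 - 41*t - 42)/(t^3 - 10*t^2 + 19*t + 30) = (t + 7)/(t - 5)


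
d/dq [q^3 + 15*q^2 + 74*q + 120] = 3*q^2 + 30*q + 74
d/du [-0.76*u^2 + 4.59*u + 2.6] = 4.59 - 1.52*u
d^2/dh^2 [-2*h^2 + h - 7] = -4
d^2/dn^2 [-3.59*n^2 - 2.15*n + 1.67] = -7.18000000000000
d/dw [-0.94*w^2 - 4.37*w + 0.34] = -1.88*w - 4.37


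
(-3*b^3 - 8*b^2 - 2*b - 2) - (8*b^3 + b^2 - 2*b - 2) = -11*b^3 - 9*b^2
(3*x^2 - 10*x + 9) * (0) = 0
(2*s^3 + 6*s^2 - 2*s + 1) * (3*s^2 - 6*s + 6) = 6*s^5 + 6*s^4 - 30*s^3 + 51*s^2 - 18*s + 6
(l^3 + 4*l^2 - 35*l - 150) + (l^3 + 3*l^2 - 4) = 2*l^3 + 7*l^2 - 35*l - 154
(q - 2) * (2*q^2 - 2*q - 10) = 2*q^3 - 6*q^2 - 6*q + 20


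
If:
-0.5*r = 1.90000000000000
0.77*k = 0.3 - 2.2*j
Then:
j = 0.136363636363636 - 0.35*k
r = -3.80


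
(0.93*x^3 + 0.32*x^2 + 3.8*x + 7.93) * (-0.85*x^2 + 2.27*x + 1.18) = -0.7905*x^5 + 1.8391*x^4 - 1.4062*x^3 + 2.2631*x^2 + 22.4851*x + 9.3574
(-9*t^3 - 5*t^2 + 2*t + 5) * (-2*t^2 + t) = 18*t^5 + t^4 - 9*t^3 - 8*t^2 + 5*t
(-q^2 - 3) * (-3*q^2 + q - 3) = 3*q^4 - q^3 + 12*q^2 - 3*q + 9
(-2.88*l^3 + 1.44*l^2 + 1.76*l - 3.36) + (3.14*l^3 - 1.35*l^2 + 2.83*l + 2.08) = 0.26*l^3 + 0.0899999999999999*l^2 + 4.59*l - 1.28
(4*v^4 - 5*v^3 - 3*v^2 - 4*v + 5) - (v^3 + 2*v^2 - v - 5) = 4*v^4 - 6*v^3 - 5*v^2 - 3*v + 10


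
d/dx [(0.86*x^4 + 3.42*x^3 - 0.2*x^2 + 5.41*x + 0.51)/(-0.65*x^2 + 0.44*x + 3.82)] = (-1.118*x^5 - 1.0878*x^4 + 16.1504*x^3 + 42.6217*x^2 - 0.865*x + 20.4418)/(0.4225*x^4 - 0.572*x^3 - 4.7724*x^2 + 3.3616*x + 14.5924)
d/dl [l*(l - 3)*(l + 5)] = 3*l^2 + 4*l - 15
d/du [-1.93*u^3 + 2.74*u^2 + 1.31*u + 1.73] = -5.79*u^2 + 5.48*u + 1.31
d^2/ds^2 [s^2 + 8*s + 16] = 2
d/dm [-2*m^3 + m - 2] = 1 - 6*m^2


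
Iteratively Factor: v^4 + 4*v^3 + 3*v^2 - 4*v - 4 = (v - 1)*(v^3 + 5*v^2 + 8*v + 4) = (v - 1)*(v + 2)*(v^2 + 3*v + 2) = (v - 1)*(v + 2)^2*(v + 1)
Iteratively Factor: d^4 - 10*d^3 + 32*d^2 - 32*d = (d - 4)*(d^3 - 6*d^2 + 8*d) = (d - 4)*(d - 2)*(d^2 - 4*d) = d*(d - 4)*(d - 2)*(d - 4)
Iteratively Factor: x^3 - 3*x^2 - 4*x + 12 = (x - 2)*(x^2 - x - 6) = (x - 2)*(x + 2)*(x - 3)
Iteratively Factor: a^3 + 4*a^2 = (a + 4)*(a^2) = a*(a + 4)*(a)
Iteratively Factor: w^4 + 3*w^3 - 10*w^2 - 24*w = (w)*(w^3 + 3*w^2 - 10*w - 24) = w*(w + 4)*(w^2 - w - 6) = w*(w + 2)*(w + 4)*(w - 3)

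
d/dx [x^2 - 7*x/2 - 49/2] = 2*x - 7/2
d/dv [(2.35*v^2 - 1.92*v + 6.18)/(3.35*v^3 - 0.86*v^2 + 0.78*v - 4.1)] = (-7.8725*v^4 + 12.864*v^3 - 61.9272*v^2 - 8.6404*v + 3.0516)/(11.2225*v^6 - 5.762*v^5 + 5.9656*v^4 - 28.8116*v^3 + 7.6604*v^2 - 6.396*v + 16.81)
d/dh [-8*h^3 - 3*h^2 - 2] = 6*h*(-4*h - 1)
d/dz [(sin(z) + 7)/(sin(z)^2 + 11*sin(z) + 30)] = (-14*sin(z) + cos(z)^2 - 48)*cos(z)/(sin(z)^2 + 11*sin(z) + 30)^2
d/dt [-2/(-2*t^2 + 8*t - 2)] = 2*(2 - t)/(t^2 - 4*t + 1)^2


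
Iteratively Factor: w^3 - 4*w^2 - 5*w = (w - 5)*(w^2 + w) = w*(w - 5)*(w + 1)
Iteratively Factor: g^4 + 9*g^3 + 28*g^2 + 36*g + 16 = (g + 2)*(g^3 + 7*g^2 + 14*g + 8) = (g + 2)^2*(g^2 + 5*g + 4) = (g + 2)^2*(g + 4)*(g + 1)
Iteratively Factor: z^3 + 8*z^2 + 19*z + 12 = (z + 4)*(z^2 + 4*z + 3) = (z + 1)*(z + 4)*(z + 3)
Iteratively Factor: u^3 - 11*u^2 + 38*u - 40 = (u - 2)*(u^2 - 9*u + 20) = (u - 4)*(u - 2)*(u - 5)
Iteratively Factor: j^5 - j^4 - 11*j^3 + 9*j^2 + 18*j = (j)*(j^4 - j^3 - 11*j^2 + 9*j + 18) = j*(j + 1)*(j^3 - 2*j^2 - 9*j + 18) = j*(j + 1)*(j + 3)*(j^2 - 5*j + 6) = j*(j - 3)*(j + 1)*(j + 3)*(j - 2)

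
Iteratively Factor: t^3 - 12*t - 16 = (t - 4)*(t^2 + 4*t + 4) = (t - 4)*(t + 2)*(t + 2)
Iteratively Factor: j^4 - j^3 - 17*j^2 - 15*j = (j + 3)*(j^3 - 4*j^2 - 5*j) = (j - 5)*(j + 3)*(j^2 + j) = j*(j - 5)*(j + 3)*(j + 1)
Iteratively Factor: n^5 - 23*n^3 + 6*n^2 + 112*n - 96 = (n + 3)*(n^4 - 3*n^3 - 14*n^2 + 48*n - 32) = (n - 1)*(n + 3)*(n^3 - 2*n^2 - 16*n + 32) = (n - 4)*(n - 1)*(n + 3)*(n^2 + 2*n - 8) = (n - 4)*(n - 2)*(n - 1)*(n + 3)*(n + 4)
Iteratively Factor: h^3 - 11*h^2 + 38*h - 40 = (h - 5)*(h^2 - 6*h + 8) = (h - 5)*(h - 2)*(h - 4)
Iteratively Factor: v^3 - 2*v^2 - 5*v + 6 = (v + 2)*(v^2 - 4*v + 3) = (v - 3)*(v + 2)*(v - 1)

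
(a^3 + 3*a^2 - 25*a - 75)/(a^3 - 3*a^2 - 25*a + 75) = (a + 3)/(a - 3)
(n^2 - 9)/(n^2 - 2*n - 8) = (9 - n^2)/(-n^2 + 2*n + 8)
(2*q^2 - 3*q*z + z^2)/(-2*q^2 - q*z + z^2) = (-q + z)/(q + z)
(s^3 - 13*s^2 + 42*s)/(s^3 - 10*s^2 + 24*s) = (s - 7)/(s - 4)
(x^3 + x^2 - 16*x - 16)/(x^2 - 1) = (x^2 - 16)/(x - 1)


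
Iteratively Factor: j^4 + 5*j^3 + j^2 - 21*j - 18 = (j - 2)*(j^3 + 7*j^2 + 15*j + 9) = (j - 2)*(j + 3)*(j^2 + 4*j + 3) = (j - 2)*(j + 3)^2*(j + 1)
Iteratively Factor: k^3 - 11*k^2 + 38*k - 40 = (k - 4)*(k^2 - 7*k + 10) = (k - 4)*(k - 2)*(k - 5)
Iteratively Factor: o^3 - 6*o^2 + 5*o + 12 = (o - 4)*(o^2 - 2*o - 3) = (o - 4)*(o + 1)*(o - 3)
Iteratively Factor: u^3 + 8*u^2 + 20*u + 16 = (u + 2)*(u^2 + 6*u + 8) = (u + 2)*(u + 4)*(u + 2)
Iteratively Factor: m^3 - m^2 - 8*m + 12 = (m + 3)*(m^2 - 4*m + 4) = (m - 2)*(m + 3)*(m - 2)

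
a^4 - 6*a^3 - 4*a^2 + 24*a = a*(a - 6)*(a - 2)*(a + 2)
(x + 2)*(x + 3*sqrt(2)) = x^2 + 2*x + 3*sqrt(2)*x + 6*sqrt(2)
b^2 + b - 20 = (b - 4)*(b + 5)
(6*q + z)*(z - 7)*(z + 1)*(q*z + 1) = 6*q^2*z^3 - 36*q^2*z^2 - 42*q^2*z + q*z^4 - 6*q*z^3 - q*z^2 - 36*q*z - 42*q + z^3 - 6*z^2 - 7*z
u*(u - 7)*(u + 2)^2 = u^4 - 3*u^3 - 24*u^2 - 28*u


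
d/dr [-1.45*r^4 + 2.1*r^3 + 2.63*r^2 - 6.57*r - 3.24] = -5.8*r^3 + 6.3*r^2 + 5.26*r - 6.57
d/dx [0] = 0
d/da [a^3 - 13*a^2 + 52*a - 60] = 3*a^2 - 26*a + 52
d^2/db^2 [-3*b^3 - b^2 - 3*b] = -18*b - 2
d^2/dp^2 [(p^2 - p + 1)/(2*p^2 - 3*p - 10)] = 2*(2*p^3 + 72*p^2 - 78*p + 159)/(8*p^6 - 36*p^5 - 66*p^4 + 333*p^3 + 330*p^2 - 900*p - 1000)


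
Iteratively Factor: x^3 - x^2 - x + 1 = (x + 1)*(x^2 - 2*x + 1) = (x - 1)*(x + 1)*(x - 1)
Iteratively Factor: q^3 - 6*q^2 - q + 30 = (q - 5)*(q^2 - q - 6) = (q - 5)*(q + 2)*(q - 3)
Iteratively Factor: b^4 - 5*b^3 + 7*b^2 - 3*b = (b - 1)*(b^3 - 4*b^2 + 3*b) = b*(b - 1)*(b^2 - 4*b + 3) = b*(b - 1)^2*(b - 3)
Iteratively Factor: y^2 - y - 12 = (y - 4)*(y + 3)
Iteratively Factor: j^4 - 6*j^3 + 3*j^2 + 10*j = (j + 1)*(j^3 - 7*j^2 + 10*j) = (j - 5)*(j + 1)*(j^2 - 2*j) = (j - 5)*(j - 2)*(j + 1)*(j)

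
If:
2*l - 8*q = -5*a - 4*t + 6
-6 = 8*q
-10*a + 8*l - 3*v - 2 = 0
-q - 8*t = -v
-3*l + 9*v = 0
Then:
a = -167/1360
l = 15/136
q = -3/4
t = 107/1088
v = 5/136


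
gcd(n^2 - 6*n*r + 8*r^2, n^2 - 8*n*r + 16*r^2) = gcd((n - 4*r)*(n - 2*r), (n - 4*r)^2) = -n + 4*r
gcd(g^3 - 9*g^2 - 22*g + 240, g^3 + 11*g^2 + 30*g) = g + 5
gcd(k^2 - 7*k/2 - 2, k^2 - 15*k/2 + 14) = k - 4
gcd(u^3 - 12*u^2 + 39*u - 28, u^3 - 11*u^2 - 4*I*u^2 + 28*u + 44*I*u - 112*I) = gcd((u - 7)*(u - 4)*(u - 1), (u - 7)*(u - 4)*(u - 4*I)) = u^2 - 11*u + 28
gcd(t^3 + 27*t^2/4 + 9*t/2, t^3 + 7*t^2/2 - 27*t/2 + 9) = t + 6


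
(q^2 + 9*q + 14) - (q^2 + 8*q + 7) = q + 7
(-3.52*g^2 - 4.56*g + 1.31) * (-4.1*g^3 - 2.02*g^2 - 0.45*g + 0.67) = 14.432*g^5 + 25.8064*g^4 + 5.4242*g^3 - 2.9526*g^2 - 3.6447*g + 0.8777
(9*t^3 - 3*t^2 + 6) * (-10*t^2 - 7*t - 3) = -90*t^5 - 33*t^4 - 6*t^3 - 51*t^2 - 42*t - 18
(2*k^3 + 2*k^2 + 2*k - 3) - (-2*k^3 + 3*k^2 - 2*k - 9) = 4*k^3 - k^2 + 4*k + 6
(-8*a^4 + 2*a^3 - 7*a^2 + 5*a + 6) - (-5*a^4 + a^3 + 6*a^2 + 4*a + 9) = -3*a^4 + a^3 - 13*a^2 + a - 3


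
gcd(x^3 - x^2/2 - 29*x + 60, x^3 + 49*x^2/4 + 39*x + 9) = x + 6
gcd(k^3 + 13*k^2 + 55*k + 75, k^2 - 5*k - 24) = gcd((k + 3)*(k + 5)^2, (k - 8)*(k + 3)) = k + 3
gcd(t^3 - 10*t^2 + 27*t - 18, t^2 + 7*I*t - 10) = 1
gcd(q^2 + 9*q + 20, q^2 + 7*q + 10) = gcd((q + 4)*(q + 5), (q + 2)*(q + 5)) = q + 5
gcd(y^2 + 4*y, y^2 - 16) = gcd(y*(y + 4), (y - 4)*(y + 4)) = y + 4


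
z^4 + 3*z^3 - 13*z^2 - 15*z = z*(z - 3)*(z + 1)*(z + 5)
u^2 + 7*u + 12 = (u + 3)*(u + 4)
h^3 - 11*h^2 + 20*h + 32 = (h - 8)*(h - 4)*(h + 1)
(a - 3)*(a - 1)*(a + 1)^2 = a^4 - 2*a^3 - 4*a^2 + 2*a + 3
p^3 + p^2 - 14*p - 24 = (p - 4)*(p + 2)*(p + 3)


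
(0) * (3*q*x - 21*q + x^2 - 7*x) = 0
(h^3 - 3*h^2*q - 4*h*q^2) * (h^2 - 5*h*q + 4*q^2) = h^5 - 8*h^4*q + 15*h^3*q^2 + 8*h^2*q^3 - 16*h*q^4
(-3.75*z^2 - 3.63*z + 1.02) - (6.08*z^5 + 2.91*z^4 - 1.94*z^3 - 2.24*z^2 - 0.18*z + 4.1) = -6.08*z^5 - 2.91*z^4 + 1.94*z^3 - 1.51*z^2 - 3.45*z - 3.08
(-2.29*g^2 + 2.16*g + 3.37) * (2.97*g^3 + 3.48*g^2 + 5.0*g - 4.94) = -6.8013*g^5 - 1.554*g^4 + 6.0757*g^3 + 33.8402*g^2 + 6.1796*g - 16.6478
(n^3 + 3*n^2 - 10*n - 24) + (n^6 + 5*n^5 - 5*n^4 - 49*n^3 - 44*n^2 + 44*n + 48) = n^6 + 5*n^5 - 5*n^4 - 48*n^3 - 41*n^2 + 34*n + 24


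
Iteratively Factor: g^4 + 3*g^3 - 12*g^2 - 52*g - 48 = (g - 4)*(g^3 + 7*g^2 + 16*g + 12) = (g - 4)*(g + 3)*(g^2 + 4*g + 4) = (g - 4)*(g + 2)*(g + 3)*(g + 2)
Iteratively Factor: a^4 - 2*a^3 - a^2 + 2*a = (a - 2)*(a^3 - a) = a*(a - 2)*(a^2 - 1) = a*(a - 2)*(a + 1)*(a - 1)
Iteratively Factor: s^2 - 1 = (s - 1)*(s + 1)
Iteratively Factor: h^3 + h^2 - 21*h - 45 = (h - 5)*(h^2 + 6*h + 9) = (h - 5)*(h + 3)*(h + 3)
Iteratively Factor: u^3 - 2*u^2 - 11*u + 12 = (u + 3)*(u^2 - 5*u + 4) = (u - 4)*(u + 3)*(u - 1)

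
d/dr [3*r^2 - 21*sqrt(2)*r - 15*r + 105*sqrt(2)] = 6*r - 21*sqrt(2) - 15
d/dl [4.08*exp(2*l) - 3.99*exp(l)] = (8.16*exp(l) - 3.99)*exp(l)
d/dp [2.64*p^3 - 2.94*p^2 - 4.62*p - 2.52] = 7.92*p^2 - 5.88*p - 4.62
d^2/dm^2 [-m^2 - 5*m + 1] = -2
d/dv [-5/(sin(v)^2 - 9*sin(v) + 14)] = 5*(2*sin(v) - 9)*cos(v)/(sin(v)^2 - 9*sin(v) + 14)^2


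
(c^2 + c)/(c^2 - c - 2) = c/(c - 2)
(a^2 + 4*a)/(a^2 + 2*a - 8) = a/(a - 2)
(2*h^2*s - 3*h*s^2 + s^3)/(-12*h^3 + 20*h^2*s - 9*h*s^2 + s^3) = s/(-6*h + s)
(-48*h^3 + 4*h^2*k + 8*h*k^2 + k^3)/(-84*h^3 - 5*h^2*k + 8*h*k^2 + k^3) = (12*h^2 - 4*h*k - k^2)/(21*h^2 - 4*h*k - k^2)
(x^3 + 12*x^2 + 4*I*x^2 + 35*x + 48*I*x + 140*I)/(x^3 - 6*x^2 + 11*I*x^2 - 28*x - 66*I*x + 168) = (x^2 + 12*x + 35)/(x^2 + x*(-6 + 7*I) - 42*I)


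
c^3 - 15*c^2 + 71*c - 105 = (c - 7)*(c - 5)*(c - 3)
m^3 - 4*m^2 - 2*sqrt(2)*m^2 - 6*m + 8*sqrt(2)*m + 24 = (m - 4)*(m - 3*sqrt(2))*(m + sqrt(2))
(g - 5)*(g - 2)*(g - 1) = g^3 - 8*g^2 + 17*g - 10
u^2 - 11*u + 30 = (u - 6)*(u - 5)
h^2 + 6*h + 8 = (h + 2)*(h + 4)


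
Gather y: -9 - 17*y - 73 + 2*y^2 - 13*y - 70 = 2*y^2 - 30*y - 152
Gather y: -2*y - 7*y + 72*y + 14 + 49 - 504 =63*y - 441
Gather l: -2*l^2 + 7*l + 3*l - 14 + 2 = -2*l^2 + 10*l - 12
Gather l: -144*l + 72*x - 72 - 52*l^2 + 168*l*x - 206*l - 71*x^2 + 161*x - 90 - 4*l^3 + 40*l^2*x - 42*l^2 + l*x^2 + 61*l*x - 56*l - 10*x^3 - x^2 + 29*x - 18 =-4*l^3 + l^2*(40*x - 94) + l*(x^2 + 229*x - 406) - 10*x^3 - 72*x^2 + 262*x - 180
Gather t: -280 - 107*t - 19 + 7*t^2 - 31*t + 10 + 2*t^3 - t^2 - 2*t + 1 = 2*t^3 + 6*t^2 - 140*t - 288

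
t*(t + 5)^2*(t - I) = t^4 + 10*t^3 - I*t^3 + 25*t^2 - 10*I*t^2 - 25*I*t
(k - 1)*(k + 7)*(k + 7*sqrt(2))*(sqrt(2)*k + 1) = sqrt(2)*k^4 + 6*sqrt(2)*k^3 + 15*k^3 + 90*k^2 - 105*k + 42*sqrt(2)*k - 49*sqrt(2)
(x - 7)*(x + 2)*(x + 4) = x^3 - x^2 - 34*x - 56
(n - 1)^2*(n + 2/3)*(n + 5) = n^4 + 11*n^3/3 - 7*n^2 - n + 10/3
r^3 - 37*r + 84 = (r - 4)*(r - 3)*(r + 7)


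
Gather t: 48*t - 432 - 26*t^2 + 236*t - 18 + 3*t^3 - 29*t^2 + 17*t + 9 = 3*t^3 - 55*t^2 + 301*t - 441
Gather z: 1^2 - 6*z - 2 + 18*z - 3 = 12*z - 4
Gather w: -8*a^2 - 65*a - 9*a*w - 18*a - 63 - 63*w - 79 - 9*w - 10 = -8*a^2 - 83*a + w*(-9*a - 72) - 152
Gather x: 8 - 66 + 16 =-42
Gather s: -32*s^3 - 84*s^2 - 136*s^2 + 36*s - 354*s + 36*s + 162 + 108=-32*s^3 - 220*s^2 - 282*s + 270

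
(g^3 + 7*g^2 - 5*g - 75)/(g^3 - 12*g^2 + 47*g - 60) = (g^2 + 10*g + 25)/(g^2 - 9*g + 20)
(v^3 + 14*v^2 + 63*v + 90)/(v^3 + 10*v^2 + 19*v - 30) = (v + 3)/(v - 1)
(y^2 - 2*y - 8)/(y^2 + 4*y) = (y^2 - 2*y - 8)/(y*(y + 4))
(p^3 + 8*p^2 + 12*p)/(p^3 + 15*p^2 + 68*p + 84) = p/(p + 7)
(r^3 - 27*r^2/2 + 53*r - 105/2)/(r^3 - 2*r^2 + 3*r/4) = 2*(r^2 - 12*r + 35)/(r*(2*r - 1))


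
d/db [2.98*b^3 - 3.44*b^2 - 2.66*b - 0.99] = 8.94*b^2 - 6.88*b - 2.66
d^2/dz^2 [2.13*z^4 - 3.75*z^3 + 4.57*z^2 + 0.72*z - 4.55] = 25.56*z^2 - 22.5*z + 9.14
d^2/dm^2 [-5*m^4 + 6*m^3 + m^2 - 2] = -60*m^2 + 36*m + 2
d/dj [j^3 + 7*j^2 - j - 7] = 3*j^2 + 14*j - 1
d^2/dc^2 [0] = 0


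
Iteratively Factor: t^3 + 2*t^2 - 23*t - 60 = (t + 3)*(t^2 - t - 20) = (t + 3)*(t + 4)*(t - 5)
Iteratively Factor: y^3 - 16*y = (y - 4)*(y^2 + 4*y) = (y - 4)*(y + 4)*(y)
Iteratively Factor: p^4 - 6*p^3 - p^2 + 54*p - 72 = (p - 4)*(p^3 - 2*p^2 - 9*p + 18) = (p - 4)*(p - 2)*(p^2 - 9) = (p - 4)*(p - 2)*(p + 3)*(p - 3)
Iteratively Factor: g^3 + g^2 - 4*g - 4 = (g + 2)*(g^2 - g - 2) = (g - 2)*(g + 2)*(g + 1)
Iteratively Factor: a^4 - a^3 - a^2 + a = (a)*(a^3 - a^2 - a + 1) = a*(a - 1)*(a^2 - 1) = a*(a - 1)*(a + 1)*(a - 1)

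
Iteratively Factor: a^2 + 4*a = (a)*(a + 4)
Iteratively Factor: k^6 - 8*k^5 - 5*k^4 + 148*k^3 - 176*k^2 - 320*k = (k - 5)*(k^5 - 3*k^4 - 20*k^3 + 48*k^2 + 64*k) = (k - 5)*(k + 1)*(k^4 - 4*k^3 - 16*k^2 + 64*k) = (k - 5)*(k - 4)*(k + 1)*(k^3 - 16*k) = (k - 5)*(k - 4)^2*(k + 1)*(k^2 + 4*k) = k*(k - 5)*(k - 4)^2*(k + 1)*(k + 4)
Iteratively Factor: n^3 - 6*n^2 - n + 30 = (n - 5)*(n^2 - n - 6) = (n - 5)*(n + 2)*(n - 3)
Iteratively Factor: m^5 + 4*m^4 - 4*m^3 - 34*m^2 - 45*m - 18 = (m + 3)*(m^4 + m^3 - 7*m^2 - 13*m - 6) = (m + 1)*(m + 3)*(m^3 - 7*m - 6) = (m + 1)*(m + 2)*(m + 3)*(m^2 - 2*m - 3) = (m - 3)*(m + 1)*(m + 2)*(m + 3)*(m + 1)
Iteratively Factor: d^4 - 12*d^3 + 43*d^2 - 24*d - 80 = (d - 4)*(d^3 - 8*d^2 + 11*d + 20) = (d - 4)*(d + 1)*(d^2 - 9*d + 20) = (d - 5)*(d - 4)*(d + 1)*(d - 4)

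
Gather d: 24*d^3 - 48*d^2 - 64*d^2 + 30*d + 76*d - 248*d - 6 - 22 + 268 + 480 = 24*d^3 - 112*d^2 - 142*d + 720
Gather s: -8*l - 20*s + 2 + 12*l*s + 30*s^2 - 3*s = -8*l + 30*s^2 + s*(12*l - 23) + 2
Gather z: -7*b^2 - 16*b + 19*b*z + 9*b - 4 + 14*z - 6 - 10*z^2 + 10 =-7*b^2 - 7*b - 10*z^2 + z*(19*b + 14)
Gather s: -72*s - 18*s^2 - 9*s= -18*s^2 - 81*s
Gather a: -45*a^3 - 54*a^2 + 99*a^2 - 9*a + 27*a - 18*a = -45*a^3 + 45*a^2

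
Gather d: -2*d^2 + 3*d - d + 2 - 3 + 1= -2*d^2 + 2*d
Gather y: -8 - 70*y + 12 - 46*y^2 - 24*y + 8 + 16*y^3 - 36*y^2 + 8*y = 16*y^3 - 82*y^2 - 86*y + 12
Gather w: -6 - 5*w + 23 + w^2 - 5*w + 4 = w^2 - 10*w + 21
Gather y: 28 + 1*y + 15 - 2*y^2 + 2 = -2*y^2 + y + 45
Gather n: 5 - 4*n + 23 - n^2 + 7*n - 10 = -n^2 + 3*n + 18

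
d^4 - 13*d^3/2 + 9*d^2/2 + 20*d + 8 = (d - 4)^2*(d + 1/2)*(d + 1)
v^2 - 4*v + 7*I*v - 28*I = (v - 4)*(v + 7*I)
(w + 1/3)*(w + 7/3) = w^2 + 8*w/3 + 7/9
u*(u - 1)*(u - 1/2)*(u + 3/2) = u^4 - 7*u^2/4 + 3*u/4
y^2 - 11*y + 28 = (y - 7)*(y - 4)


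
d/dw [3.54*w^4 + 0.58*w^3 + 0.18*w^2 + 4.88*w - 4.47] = 14.16*w^3 + 1.74*w^2 + 0.36*w + 4.88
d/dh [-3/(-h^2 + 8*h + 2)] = 6*(4 - h)/(-h^2 + 8*h + 2)^2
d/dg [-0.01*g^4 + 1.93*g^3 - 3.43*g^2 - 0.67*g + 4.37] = -0.04*g^3 + 5.79*g^2 - 6.86*g - 0.67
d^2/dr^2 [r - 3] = 0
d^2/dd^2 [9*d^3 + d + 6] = 54*d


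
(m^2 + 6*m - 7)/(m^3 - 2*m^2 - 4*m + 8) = (m^2 + 6*m - 7)/(m^3 - 2*m^2 - 4*m + 8)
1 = 1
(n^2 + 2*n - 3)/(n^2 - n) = (n + 3)/n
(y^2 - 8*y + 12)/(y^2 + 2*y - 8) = (y - 6)/(y + 4)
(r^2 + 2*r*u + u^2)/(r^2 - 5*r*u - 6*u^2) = (r + u)/(r - 6*u)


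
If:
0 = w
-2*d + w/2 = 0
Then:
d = 0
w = 0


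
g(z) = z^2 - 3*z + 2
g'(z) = 2*z - 3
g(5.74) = 17.73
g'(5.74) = 8.48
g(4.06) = 6.30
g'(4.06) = 5.12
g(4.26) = 7.37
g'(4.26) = 5.52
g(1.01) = -0.01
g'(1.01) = -0.98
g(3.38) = 3.28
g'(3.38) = 3.76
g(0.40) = 0.96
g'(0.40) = -2.20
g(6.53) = 25.05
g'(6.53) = 10.06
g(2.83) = 1.52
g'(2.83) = 2.66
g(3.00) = 2.00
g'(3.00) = 3.00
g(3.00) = 2.00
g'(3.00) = 3.00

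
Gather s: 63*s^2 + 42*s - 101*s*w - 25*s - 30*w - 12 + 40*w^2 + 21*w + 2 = 63*s^2 + s*(17 - 101*w) + 40*w^2 - 9*w - 10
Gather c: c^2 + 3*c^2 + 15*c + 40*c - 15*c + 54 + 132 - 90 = 4*c^2 + 40*c + 96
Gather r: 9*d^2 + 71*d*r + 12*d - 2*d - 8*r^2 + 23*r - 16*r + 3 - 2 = 9*d^2 + 10*d - 8*r^2 + r*(71*d + 7) + 1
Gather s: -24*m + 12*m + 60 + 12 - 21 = 51 - 12*m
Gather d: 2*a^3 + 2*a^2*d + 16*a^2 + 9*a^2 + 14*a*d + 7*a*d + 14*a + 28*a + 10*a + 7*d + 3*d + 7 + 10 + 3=2*a^3 + 25*a^2 + 52*a + d*(2*a^2 + 21*a + 10) + 20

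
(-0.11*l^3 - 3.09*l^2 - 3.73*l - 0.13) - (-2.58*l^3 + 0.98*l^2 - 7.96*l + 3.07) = 2.47*l^3 - 4.07*l^2 + 4.23*l - 3.2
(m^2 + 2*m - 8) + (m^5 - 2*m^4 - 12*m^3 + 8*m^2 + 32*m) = m^5 - 2*m^4 - 12*m^3 + 9*m^2 + 34*m - 8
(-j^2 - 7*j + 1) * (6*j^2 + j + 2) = -6*j^4 - 43*j^3 - 3*j^2 - 13*j + 2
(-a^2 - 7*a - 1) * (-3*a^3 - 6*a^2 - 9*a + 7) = 3*a^5 + 27*a^4 + 54*a^3 + 62*a^2 - 40*a - 7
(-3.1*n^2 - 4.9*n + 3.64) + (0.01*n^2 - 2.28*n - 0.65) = -3.09*n^2 - 7.18*n + 2.99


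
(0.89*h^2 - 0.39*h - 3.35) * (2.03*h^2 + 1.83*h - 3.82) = 1.8067*h^4 + 0.837*h^3 - 10.914*h^2 - 4.6407*h + 12.797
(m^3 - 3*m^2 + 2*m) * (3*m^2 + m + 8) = 3*m^5 - 8*m^4 + 11*m^3 - 22*m^2 + 16*m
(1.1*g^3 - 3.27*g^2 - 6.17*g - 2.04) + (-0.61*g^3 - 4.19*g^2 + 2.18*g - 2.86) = 0.49*g^3 - 7.46*g^2 - 3.99*g - 4.9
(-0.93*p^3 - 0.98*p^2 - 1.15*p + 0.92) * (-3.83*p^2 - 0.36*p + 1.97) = 3.5619*p^5 + 4.0882*p^4 + 2.9252*p^3 - 5.0402*p^2 - 2.5967*p + 1.8124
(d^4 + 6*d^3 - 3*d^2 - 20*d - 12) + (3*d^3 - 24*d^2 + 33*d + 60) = d^4 + 9*d^3 - 27*d^2 + 13*d + 48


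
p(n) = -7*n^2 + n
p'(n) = 1 - 14*n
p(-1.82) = -25.01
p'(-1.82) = 26.48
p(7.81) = -419.16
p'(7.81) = -108.34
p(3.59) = -86.63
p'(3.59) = -49.26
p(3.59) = -86.63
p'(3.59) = -49.26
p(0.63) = -2.15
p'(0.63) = -7.82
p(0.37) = -0.59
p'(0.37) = -4.18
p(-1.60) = -19.52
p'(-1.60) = 23.40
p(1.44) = -13.08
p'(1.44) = -19.16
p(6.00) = -246.00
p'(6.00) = -83.00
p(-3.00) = -66.00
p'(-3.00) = 43.00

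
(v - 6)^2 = v^2 - 12*v + 36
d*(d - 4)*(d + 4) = d^3 - 16*d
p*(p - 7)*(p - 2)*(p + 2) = p^4 - 7*p^3 - 4*p^2 + 28*p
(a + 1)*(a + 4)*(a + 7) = a^3 + 12*a^2 + 39*a + 28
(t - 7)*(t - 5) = t^2 - 12*t + 35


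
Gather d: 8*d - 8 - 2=8*d - 10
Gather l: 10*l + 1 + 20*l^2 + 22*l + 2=20*l^2 + 32*l + 3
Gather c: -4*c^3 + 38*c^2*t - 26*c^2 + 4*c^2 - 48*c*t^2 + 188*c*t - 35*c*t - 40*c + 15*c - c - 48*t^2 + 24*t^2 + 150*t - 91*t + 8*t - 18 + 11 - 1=-4*c^3 + c^2*(38*t - 22) + c*(-48*t^2 + 153*t - 26) - 24*t^2 + 67*t - 8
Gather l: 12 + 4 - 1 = 15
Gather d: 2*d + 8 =2*d + 8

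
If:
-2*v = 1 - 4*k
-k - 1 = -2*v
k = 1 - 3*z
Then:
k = 2/3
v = 5/6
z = 1/9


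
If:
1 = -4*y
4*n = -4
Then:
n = -1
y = -1/4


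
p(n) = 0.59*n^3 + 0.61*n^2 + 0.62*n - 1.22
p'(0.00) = 0.62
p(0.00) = -1.22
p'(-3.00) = 12.89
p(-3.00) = -13.52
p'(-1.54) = 2.94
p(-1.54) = -2.88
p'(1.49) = 6.37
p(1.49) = 3.01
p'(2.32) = 12.98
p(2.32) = 10.87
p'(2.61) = 15.86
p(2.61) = 15.04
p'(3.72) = 29.65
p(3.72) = 39.90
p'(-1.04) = 1.27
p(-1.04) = -1.87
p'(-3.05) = 13.36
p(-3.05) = -14.18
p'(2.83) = 18.25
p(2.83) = 18.79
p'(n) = 1.77*n^2 + 1.22*n + 0.62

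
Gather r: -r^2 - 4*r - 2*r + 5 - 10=-r^2 - 6*r - 5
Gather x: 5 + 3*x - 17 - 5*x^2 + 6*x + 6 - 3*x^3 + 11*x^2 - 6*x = -3*x^3 + 6*x^2 + 3*x - 6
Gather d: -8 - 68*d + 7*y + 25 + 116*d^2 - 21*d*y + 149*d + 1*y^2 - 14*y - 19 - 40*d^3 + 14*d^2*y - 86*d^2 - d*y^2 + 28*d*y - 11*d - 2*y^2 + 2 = -40*d^3 + d^2*(14*y + 30) + d*(-y^2 + 7*y + 70) - y^2 - 7*y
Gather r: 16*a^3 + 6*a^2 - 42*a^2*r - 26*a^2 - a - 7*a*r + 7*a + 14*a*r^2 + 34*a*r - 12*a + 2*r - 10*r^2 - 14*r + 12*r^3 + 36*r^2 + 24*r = 16*a^3 - 20*a^2 - 6*a + 12*r^3 + r^2*(14*a + 26) + r*(-42*a^2 + 27*a + 12)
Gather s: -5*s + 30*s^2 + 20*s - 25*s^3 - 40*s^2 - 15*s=-25*s^3 - 10*s^2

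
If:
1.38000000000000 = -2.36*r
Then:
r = -0.58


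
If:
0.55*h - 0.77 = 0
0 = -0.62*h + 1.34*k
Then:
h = 1.40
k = 0.65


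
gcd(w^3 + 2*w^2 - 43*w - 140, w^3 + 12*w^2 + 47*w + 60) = w^2 + 9*w + 20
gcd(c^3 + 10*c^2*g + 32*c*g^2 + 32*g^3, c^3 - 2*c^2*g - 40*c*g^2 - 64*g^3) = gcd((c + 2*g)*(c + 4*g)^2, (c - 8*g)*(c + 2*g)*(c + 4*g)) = c^2 + 6*c*g + 8*g^2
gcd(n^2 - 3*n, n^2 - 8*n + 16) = 1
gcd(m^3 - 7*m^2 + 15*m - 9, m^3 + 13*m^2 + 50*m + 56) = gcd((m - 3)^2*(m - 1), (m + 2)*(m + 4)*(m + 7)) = 1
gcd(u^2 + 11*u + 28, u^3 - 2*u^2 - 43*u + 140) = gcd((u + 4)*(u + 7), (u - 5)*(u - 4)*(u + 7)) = u + 7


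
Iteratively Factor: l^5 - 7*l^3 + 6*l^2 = (l - 2)*(l^4 + 2*l^3 - 3*l^2) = (l - 2)*(l + 3)*(l^3 - l^2) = l*(l - 2)*(l + 3)*(l^2 - l) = l^2*(l - 2)*(l + 3)*(l - 1)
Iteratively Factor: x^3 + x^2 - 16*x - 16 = (x + 4)*(x^2 - 3*x - 4) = (x + 1)*(x + 4)*(x - 4)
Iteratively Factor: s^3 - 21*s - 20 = (s + 1)*(s^2 - s - 20) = (s + 1)*(s + 4)*(s - 5)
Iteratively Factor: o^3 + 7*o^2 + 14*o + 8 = (o + 4)*(o^2 + 3*o + 2) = (o + 1)*(o + 4)*(o + 2)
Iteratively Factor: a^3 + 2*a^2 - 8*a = (a + 4)*(a^2 - 2*a) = a*(a + 4)*(a - 2)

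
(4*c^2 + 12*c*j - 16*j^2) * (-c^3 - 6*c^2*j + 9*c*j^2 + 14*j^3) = -4*c^5 - 36*c^4*j - 20*c^3*j^2 + 260*c^2*j^3 + 24*c*j^4 - 224*j^5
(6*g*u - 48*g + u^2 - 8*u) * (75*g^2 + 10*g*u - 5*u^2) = 450*g^3*u - 3600*g^3 + 135*g^2*u^2 - 1080*g^2*u - 20*g*u^3 + 160*g*u^2 - 5*u^4 + 40*u^3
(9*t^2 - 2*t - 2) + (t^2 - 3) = 10*t^2 - 2*t - 5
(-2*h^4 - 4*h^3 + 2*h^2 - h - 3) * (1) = -2*h^4 - 4*h^3 + 2*h^2 - h - 3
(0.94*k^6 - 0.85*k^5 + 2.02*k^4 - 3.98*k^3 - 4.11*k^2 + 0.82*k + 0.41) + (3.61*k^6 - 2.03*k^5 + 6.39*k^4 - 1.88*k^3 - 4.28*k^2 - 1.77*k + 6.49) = 4.55*k^6 - 2.88*k^5 + 8.41*k^4 - 5.86*k^3 - 8.39*k^2 - 0.95*k + 6.9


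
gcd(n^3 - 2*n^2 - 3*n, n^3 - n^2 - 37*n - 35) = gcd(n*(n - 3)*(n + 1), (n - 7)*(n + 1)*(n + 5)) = n + 1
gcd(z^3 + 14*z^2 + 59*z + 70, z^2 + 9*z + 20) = z + 5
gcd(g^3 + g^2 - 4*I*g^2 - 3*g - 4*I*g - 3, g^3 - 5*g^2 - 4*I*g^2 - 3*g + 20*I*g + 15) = g^2 - 4*I*g - 3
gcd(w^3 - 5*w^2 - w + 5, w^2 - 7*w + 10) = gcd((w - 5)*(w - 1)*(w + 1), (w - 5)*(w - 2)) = w - 5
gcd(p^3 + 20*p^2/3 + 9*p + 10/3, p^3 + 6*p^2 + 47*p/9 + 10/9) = p^2 + 17*p/3 + 10/3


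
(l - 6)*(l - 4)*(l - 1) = l^3 - 11*l^2 + 34*l - 24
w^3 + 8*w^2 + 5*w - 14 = (w - 1)*(w + 2)*(w + 7)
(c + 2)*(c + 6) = c^2 + 8*c + 12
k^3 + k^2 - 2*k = k*(k - 1)*(k + 2)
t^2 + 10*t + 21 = (t + 3)*(t + 7)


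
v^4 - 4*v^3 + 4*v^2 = v^2*(v - 2)^2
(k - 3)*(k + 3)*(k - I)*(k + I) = k^4 - 8*k^2 - 9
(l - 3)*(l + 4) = l^2 + l - 12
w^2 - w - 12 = (w - 4)*(w + 3)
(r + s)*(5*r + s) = 5*r^2 + 6*r*s + s^2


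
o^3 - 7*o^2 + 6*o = o*(o - 6)*(o - 1)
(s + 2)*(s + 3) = s^2 + 5*s + 6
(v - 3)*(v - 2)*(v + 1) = v^3 - 4*v^2 + v + 6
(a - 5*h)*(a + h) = a^2 - 4*a*h - 5*h^2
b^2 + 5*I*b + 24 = (b - 3*I)*(b + 8*I)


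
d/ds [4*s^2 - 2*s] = 8*s - 2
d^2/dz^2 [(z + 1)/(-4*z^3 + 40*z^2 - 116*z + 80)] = (-(z + 1)*(3*z^2 - 20*z + 29)^2 + (3*z^2 - 20*z + (z + 1)*(3*z - 10) + 29)*(z^3 - 10*z^2 + 29*z - 20))/(2*(z^3 - 10*z^2 + 29*z - 20)^3)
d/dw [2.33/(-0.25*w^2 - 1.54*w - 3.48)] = (1.165*w + 3.5882)/(0.25*w^2 + 1.54*w + 3.48)^2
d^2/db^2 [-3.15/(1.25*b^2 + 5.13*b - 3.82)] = (9.84375*b^2 + 40.39875*b - 3.15*(2.5*b + 5.13)*(5.0*b + 10.26) - 30.0825)/(1.25*b^2 + 5.13*b - 3.82)^3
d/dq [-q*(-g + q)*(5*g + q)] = 5*g^2 - 8*g*q - 3*q^2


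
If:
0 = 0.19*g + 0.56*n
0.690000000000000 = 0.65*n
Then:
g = -3.13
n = 1.06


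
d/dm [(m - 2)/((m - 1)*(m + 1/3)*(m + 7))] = 3*(-6*m^3 - m^2 + 76*m - 37)/(9*m^6 + 114*m^5 + 271*m^4 - 612*m^3 - 41*m^2 + 210*m + 49)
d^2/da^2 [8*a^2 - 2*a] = 16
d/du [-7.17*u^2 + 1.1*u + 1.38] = 1.1 - 14.34*u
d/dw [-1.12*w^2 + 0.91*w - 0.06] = 0.91 - 2.24*w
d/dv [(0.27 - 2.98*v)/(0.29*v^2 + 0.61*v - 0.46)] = (0.8642*v^2 - 0.1566*v + 1.2061)/(0.0841*v^4 + 0.3538*v^3 + 0.1053*v^2 - 0.5612*v + 0.2116)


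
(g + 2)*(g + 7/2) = g^2 + 11*g/2 + 7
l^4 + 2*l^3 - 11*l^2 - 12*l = l*(l - 3)*(l + 1)*(l + 4)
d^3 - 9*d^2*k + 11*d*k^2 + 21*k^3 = (d - 7*k)*(d - 3*k)*(d + k)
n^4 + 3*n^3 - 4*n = n*(n - 1)*(n + 2)^2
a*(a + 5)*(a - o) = a^3 - a^2*o + 5*a^2 - 5*a*o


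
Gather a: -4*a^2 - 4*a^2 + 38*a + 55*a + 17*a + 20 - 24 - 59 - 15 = -8*a^2 + 110*a - 78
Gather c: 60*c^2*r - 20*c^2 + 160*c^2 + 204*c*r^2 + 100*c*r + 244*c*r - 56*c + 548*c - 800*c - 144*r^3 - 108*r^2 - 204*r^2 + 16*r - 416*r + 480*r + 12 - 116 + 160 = c^2*(60*r + 140) + c*(204*r^2 + 344*r - 308) - 144*r^3 - 312*r^2 + 80*r + 56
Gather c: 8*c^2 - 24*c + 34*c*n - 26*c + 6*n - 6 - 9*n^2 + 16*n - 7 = 8*c^2 + c*(34*n - 50) - 9*n^2 + 22*n - 13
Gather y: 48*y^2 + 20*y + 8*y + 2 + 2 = 48*y^2 + 28*y + 4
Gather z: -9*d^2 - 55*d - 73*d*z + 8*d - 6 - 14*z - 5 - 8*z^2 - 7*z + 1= -9*d^2 - 47*d - 8*z^2 + z*(-73*d - 21) - 10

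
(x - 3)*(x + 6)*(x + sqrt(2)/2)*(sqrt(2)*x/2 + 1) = sqrt(2)*x^4/2 + 3*x^3/2 + 3*sqrt(2)*x^3/2 - 17*sqrt(2)*x^2/2 + 9*x^2/2 - 27*x + 3*sqrt(2)*x/2 - 9*sqrt(2)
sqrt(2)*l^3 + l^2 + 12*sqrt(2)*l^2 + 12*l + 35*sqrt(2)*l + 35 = (l + 5)*(l + 7)*(sqrt(2)*l + 1)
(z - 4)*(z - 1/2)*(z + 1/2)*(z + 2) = z^4 - 2*z^3 - 33*z^2/4 + z/2 + 2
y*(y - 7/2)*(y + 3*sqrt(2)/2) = y^3 - 7*y^2/2 + 3*sqrt(2)*y^2/2 - 21*sqrt(2)*y/4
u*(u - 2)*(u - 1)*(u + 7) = u^4 + 4*u^3 - 19*u^2 + 14*u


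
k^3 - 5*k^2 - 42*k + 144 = (k - 8)*(k - 3)*(k + 6)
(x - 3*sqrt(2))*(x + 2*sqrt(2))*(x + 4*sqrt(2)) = x^3 + 3*sqrt(2)*x^2 - 20*x - 48*sqrt(2)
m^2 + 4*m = m*(m + 4)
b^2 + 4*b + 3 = (b + 1)*(b + 3)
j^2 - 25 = (j - 5)*(j + 5)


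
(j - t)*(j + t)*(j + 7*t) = j^3 + 7*j^2*t - j*t^2 - 7*t^3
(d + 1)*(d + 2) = d^2 + 3*d + 2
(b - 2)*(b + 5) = b^2 + 3*b - 10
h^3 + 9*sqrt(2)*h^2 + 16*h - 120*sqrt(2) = (h - 2*sqrt(2))*(h + 5*sqrt(2))*(h + 6*sqrt(2))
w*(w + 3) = w^2 + 3*w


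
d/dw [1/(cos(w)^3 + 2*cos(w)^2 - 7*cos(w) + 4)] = (3*cos(w) + 7)*sin(w)/((cos(w) - 1)^3*(cos(w) + 4)^2)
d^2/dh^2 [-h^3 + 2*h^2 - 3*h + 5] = 4 - 6*h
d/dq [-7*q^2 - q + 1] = -14*q - 1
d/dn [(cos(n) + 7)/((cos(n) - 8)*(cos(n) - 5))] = (cos(n)^2 + 14*cos(n) - 131)*sin(n)/((cos(n) - 8)^2*(cos(n) - 5)^2)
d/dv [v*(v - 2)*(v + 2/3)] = 3*v^2 - 8*v/3 - 4/3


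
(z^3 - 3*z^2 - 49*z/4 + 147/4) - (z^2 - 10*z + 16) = z^3 - 4*z^2 - 9*z/4 + 83/4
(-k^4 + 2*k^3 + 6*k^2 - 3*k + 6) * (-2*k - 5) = 2*k^5 + k^4 - 22*k^3 - 24*k^2 + 3*k - 30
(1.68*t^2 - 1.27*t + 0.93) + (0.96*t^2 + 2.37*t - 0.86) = 2.64*t^2 + 1.1*t + 0.0700000000000001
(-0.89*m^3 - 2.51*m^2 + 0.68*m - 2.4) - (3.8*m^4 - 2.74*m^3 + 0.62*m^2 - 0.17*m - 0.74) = -3.8*m^4 + 1.85*m^3 - 3.13*m^2 + 0.85*m - 1.66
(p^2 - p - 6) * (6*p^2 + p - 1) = 6*p^4 - 5*p^3 - 38*p^2 - 5*p + 6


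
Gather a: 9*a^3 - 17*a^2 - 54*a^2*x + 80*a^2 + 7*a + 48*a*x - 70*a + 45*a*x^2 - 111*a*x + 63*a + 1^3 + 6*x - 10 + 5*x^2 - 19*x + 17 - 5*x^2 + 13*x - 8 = 9*a^3 + a^2*(63 - 54*x) + a*(45*x^2 - 63*x)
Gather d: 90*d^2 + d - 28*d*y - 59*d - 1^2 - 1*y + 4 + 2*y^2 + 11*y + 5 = 90*d^2 + d*(-28*y - 58) + 2*y^2 + 10*y + 8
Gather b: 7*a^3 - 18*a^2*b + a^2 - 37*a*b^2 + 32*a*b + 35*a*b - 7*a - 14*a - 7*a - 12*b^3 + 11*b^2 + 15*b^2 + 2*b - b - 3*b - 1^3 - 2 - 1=7*a^3 + a^2 - 28*a - 12*b^3 + b^2*(26 - 37*a) + b*(-18*a^2 + 67*a - 2) - 4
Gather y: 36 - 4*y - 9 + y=27 - 3*y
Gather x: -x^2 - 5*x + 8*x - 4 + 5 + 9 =-x^2 + 3*x + 10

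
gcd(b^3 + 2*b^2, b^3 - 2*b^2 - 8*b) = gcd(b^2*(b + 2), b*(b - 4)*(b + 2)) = b^2 + 2*b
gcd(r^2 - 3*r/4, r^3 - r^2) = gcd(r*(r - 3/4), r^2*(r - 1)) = r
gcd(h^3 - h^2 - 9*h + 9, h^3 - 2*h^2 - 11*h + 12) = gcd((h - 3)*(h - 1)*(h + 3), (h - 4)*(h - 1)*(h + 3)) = h^2 + 2*h - 3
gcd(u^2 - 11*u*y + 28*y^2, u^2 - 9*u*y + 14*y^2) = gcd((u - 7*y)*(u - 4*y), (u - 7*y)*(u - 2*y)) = -u + 7*y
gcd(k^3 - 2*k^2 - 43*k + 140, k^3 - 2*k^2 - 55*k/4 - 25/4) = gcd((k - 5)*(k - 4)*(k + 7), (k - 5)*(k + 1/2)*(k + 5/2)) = k - 5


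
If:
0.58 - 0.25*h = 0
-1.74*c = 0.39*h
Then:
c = -0.52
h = 2.32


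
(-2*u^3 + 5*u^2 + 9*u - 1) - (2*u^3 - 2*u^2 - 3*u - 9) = -4*u^3 + 7*u^2 + 12*u + 8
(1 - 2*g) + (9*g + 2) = 7*g + 3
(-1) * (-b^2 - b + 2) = b^2 + b - 2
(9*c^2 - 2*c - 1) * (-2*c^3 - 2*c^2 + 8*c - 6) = -18*c^5 - 14*c^4 + 78*c^3 - 68*c^2 + 4*c + 6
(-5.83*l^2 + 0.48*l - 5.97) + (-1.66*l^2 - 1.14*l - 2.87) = -7.49*l^2 - 0.66*l - 8.84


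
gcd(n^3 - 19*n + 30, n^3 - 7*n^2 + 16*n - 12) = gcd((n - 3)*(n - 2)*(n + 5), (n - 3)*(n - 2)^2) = n^2 - 5*n + 6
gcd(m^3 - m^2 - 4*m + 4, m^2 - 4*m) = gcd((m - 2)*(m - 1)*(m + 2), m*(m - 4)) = 1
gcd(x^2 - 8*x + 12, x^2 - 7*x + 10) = x - 2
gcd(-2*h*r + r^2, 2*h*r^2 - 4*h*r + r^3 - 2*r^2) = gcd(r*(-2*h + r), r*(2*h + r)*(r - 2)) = r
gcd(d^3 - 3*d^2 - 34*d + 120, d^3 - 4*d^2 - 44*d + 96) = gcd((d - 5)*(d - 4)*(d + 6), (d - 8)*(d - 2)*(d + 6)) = d + 6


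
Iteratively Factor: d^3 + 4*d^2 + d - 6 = (d + 3)*(d^2 + d - 2) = (d - 1)*(d + 3)*(d + 2)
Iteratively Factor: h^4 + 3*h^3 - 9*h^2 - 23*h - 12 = (h + 1)*(h^3 + 2*h^2 - 11*h - 12) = (h - 3)*(h + 1)*(h^2 + 5*h + 4) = (h - 3)*(h + 1)*(h + 4)*(h + 1)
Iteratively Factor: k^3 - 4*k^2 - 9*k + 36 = (k + 3)*(k^2 - 7*k + 12) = (k - 4)*(k + 3)*(k - 3)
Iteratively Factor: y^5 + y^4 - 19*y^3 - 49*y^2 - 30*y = (y - 5)*(y^4 + 6*y^3 + 11*y^2 + 6*y) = (y - 5)*(y + 3)*(y^3 + 3*y^2 + 2*y) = (y - 5)*(y + 1)*(y + 3)*(y^2 + 2*y) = (y - 5)*(y + 1)*(y + 2)*(y + 3)*(y)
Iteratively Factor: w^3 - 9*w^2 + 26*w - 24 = (w - 3)*(w^2 - 6*w + 8) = (w - 3)*(w - 2)*(w - 4)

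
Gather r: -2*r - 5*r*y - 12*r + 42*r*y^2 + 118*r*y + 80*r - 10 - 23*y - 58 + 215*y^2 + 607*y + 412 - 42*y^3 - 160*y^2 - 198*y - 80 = r*(42*y^2 + 113*y + 66) - 42*y^3 + 55*y^2 + 386*y + 264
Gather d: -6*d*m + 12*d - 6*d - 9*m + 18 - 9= d*(6 - 6*m) - 9*m + 9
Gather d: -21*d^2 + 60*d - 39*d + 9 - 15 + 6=-21*d^2 + 21*d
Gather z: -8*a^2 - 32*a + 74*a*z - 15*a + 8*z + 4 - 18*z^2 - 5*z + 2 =-8*a^2 - 47*a - 18*z^2 + z*(74*a + 3) + 6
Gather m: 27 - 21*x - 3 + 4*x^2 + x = 4*x^2 - 20*x + 24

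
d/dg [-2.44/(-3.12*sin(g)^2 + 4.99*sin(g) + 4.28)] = (12.1756 - 15.2256*sin(g))*cos(g)/(-3.12*sin(g)^2 + 4.99*sin(g) + 4.28)^2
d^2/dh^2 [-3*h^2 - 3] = -6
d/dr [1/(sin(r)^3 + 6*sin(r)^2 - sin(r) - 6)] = (-3*sin(r)^2 - 12*sin(r) + 1)/((sin(r) + 6)^2*cos(r)^3)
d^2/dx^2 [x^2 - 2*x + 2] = 2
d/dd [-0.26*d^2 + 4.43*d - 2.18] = 4.43 - 0.52*d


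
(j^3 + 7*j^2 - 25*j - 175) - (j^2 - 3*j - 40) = j^3 + 6*j^2 - 22*j - 135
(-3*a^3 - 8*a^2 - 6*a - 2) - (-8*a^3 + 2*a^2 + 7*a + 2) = 5*a^3 - 10*a^2 - 13*a - 4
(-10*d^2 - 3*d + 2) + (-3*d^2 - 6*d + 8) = -13*d^2 - 9*d + 10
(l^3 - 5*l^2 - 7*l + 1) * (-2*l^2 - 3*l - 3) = -2*l^5 + 7*l^4 + 26*l^3 + 34*l^2 + 18*l - 3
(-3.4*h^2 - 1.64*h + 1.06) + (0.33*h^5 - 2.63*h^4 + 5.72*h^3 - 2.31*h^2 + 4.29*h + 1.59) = 0.33*h^5 - 2.63*h^4 + 5.72*h^3 - 5.71*h^2 + 2.65*h + 2.65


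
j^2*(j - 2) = j^3 - 2*j^2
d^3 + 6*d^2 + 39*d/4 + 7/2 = (d + 1/2)*(d + 2)*(d + 7/2)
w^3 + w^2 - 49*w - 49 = (w - 7)*(w + 1)*(w + 7)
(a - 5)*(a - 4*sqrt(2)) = a^2 - 4*sqrt(2)*a - 5*a + 20*sqrt(2)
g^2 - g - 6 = (g - 3)*(g + 2)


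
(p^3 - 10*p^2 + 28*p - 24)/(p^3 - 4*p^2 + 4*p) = (p - 6)/p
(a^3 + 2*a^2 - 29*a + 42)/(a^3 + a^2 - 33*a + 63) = (a - 2)/(a - 3)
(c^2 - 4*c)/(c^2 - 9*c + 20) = c/(c - 5)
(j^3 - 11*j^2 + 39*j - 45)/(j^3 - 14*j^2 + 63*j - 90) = (j - 3)/(j - 6)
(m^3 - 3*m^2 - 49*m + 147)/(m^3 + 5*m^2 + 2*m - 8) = (m^3 - 3*m^2 - 49*m + 147)/(m^3 + 5*m^2 + 2*m - 8)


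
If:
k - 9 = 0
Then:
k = 9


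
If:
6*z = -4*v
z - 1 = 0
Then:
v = -3/2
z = 1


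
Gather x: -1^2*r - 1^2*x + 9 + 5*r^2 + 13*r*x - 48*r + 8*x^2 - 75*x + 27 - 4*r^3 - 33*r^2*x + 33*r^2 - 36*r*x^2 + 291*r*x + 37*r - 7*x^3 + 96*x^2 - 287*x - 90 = -4*r^3 + 38*r^2 - 12*r - 7*x^3 + x^2*(104 - 36*r) + x*(-33*r^2 + 304*r - 363) - 54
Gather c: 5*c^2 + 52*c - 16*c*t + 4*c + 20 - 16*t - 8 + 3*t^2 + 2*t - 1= 5*c^2 + c*(56 - 16*t) + 3*t^2 - 14*t + 11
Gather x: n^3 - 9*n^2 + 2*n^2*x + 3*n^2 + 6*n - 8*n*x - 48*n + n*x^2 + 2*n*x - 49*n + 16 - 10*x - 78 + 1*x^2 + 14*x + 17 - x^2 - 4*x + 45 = n^3 - 6*n^2 + n*x^2 - 91*n + x*(2*n^2 - 6*n)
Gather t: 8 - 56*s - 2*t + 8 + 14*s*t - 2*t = -56*s + t*(14*s - 4) + 16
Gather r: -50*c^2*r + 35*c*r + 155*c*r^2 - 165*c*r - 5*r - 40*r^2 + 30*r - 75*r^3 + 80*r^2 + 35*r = -75*r^3 + r^2*(155*c + 40) + r*(-50*c^2 - 130*c + 60)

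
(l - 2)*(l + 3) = l^2 + l - 6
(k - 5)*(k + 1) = k^2 - 4*k - 5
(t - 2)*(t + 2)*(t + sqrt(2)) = t^3 + sqrt(2)*t^2 - 4*t - 4*sqrt(2)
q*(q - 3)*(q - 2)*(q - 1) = q^4 - 6*q^3 + 11*q^2 - 6*q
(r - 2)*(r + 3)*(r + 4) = r^3 + 5*r^2 - 2*r - 24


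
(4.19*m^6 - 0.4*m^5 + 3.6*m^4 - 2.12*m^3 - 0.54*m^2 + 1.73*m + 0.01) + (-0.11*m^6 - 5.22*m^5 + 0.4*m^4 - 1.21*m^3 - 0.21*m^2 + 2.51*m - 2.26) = 4.08*m^6 - 5.62*m^5 + 4.0*m^4 - 3.33*m^3 - 0.75*m^2 + 4.24*m - 2.25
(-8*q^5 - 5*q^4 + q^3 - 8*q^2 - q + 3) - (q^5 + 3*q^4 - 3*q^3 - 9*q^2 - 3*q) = -9*q^5 - 8*q^4 + 4*q^3 + q^2 + 2*q + 3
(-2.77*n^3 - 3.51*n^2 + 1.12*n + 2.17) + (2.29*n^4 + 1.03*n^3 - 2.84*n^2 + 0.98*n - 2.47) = 2.29*n^4 - 1.74*n^3 - 6.35*n^2 + 2.1*n - 0.3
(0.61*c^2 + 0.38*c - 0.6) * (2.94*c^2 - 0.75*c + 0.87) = 1.7934*c^4 + 0.6597*c^3 - 1.5183*c^2 + 0.7806*c - 0.522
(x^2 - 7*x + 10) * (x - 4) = x^3 - 11*x^2 + 38*x - 40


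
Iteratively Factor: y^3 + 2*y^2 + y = (y)*(y^2 + 2*y + 1) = y*(y + 1)*(y + 1)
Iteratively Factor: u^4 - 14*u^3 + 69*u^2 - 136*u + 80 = (u - 1)*(u^3 - 13*u^2 + 56*u - 80) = (u - 4)*(u - 1)*(u^2 - 9*u + 20) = (u - 4)^2*(u - 1)*(u - 5)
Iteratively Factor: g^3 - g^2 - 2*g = (g)*(g^2 - g - 2) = g*(g - 2)*(g + 1)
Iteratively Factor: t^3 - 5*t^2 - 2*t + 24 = (t - 3)*(t^2 - 2*t - 8) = (t - 4)*(t - 3)*(t + 2)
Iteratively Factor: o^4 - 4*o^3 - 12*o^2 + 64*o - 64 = (o - 2)*(o^3 - 2*o^2 - 16*o + 32) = (o - 4)*(o - 2)*(o^2 + 2*o - 8) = (o - 4)*(o - 2)*(o + 4)*(o - 2)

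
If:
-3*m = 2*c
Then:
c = -3*m/2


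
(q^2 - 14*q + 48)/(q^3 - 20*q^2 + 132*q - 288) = 1/(q - 6)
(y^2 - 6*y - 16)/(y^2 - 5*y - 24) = (y + 2)/(y + 3)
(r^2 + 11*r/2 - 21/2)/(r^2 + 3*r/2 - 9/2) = (r + 7)/(r + 3)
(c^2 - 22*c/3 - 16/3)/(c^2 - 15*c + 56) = (c + 2/3)/(c - 7)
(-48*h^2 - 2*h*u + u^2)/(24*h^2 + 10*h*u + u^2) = (-8*h + u)/(4*h + u)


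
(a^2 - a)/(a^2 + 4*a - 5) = a/(a + 5)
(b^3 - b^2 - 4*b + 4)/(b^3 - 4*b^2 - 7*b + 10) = (b - 2)/(b - 5)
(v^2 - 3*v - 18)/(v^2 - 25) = (v^2 - 3*v - 18)/(v^2 - 25)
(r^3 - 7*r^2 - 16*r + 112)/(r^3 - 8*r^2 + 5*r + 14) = (r^2 - 16)/(r^2 - r - 2)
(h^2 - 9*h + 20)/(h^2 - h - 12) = (h - 5)/(h + 3)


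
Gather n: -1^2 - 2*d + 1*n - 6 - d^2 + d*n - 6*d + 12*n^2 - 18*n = -d^2 - 8*d + 12*n^2 + n*(d - 17) - 7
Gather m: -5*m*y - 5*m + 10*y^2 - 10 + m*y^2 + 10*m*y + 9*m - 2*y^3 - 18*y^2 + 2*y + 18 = m*(y^2 + 5*y + 4) - 2*y^3 - 8*y^2 + 2*y + 8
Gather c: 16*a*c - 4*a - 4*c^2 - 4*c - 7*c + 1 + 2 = -4*a - 4*c^2 + c*(16*a - 11) + 3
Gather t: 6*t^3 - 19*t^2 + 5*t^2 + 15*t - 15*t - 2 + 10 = 6*t^3 - 14*t^2 + 8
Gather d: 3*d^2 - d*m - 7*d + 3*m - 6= 3*d^2 + d*(-m - 7) + 3*m - 6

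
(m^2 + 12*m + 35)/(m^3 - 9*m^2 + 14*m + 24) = (m^2 + 12*m + 35)/(m^3 - 9*m^2 + 14*m + 24)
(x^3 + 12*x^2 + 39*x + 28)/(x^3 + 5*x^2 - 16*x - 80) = (x^2 + 8*x + 7)/(x^2 + x - 20)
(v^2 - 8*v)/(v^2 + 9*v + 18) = v*(v - 8)/(v^2 + 9*v + 18)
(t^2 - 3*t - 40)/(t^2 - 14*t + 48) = (t + 5)/(t - 6)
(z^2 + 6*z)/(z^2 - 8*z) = (z + 6)/(z - 8)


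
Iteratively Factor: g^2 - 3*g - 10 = (g + 2)*(g - 5)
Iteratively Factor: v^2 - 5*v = (v - 5)*(v)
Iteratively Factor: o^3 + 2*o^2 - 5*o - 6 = (o - 2)*(o^2 + 4*o + 3) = (o - 2)*(o + 3)*(o + 1)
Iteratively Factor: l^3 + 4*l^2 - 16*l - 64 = (l - 4)*(l^2 + 8*l + 16) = (l - 4)*(l + 4)*(l + 4)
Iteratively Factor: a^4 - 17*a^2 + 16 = (a + 1)*(a^3 - a^2 - 16*a + 16) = (a - 4)*(a + 1)*(a^2 + 3*a - 4) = (a - 4)*(a + 1)*(a + 4)*(a - 1)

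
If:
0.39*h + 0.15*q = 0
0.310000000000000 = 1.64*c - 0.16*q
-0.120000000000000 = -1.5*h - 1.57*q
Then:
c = 0.20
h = -0.05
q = 0.12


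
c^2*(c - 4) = c^3 - 4*c^2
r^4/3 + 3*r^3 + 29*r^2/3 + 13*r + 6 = (r/3 + 1)*(r + 1)*(r + 2)*(r + 3)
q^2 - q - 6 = (q - 3)*(q + 2)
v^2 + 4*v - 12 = (v - 2)*(v + 6)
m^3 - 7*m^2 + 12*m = m*(m - 4)*(m - 3)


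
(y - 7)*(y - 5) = y^2 - 12*y + 35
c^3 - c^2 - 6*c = c*(c - 3)*(c + 2)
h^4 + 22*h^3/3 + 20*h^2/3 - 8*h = h*(h - 2/3)*(h + 2)*(h + 6)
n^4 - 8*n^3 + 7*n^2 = n^2*(n - 7)*(n - 1)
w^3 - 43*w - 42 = (w - 7)*(w + 1)*(w + 6)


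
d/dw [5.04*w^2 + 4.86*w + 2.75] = 10.08*w + 4.86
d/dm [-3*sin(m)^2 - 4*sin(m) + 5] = -2*(3*sin(m) + 2)*cos(m)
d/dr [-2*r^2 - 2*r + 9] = -4*r - 2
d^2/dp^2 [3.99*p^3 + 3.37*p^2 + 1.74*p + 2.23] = 23.94*p + 6.74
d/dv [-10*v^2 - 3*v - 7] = -20*v - 3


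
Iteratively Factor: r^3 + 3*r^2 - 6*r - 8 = (r - 2)*(r^2 + 5*r + 4) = (r - 2)*(r + 4)*(r + 1)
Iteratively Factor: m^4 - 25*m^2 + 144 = (m + 4)*(m^3 - 4*m^2 - 9*m + 36) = (m - 3)*(m + 4)*(m^2 - m - 12) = (m - 3)*(m + 3)*(m + 4)*(m - 4)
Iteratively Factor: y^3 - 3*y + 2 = (y - 1)*(y^2 + y - 2) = (y - 1)^2*(y + 2)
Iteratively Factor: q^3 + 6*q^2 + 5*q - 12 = (q + 3)*(q^2 + 3*q - 4) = (q + 3)*(q + 4)*(q - 1)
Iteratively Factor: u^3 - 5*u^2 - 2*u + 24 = (u - 4)*(u^2 - u - 6) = (u - 4)*(u - 3)*(u + 2)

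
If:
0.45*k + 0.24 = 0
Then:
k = -0.53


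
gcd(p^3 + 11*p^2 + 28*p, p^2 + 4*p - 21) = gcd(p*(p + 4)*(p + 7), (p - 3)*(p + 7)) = p + 7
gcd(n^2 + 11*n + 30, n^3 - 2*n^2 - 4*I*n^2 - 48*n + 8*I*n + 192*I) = n + 6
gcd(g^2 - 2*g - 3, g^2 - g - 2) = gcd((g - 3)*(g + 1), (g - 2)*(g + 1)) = g + 1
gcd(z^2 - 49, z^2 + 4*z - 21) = z + 7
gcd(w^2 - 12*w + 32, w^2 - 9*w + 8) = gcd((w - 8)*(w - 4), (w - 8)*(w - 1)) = w - 8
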